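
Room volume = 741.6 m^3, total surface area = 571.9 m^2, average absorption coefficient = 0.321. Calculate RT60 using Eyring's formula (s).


Given values:
  V = 741.6 m^3, S = 571.9 m^2, alpha = 0.321
Formula: RT60 = 0.161 * V / (-S * ln(1 - alpha))
Compute ln(1 - 0.321) = ln(0.679) = -0.387134
Denominator: -571.9 * -0.387134 = 221.4019
Numerator: 0.161 * 741.6 = 119.3976
RT60 = 119.3976 / 221.4019 = 0.539

0.539 s


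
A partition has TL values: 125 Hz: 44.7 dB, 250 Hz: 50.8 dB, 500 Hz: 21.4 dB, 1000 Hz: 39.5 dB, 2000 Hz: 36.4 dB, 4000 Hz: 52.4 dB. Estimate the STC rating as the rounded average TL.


Given TL values at each frequency:
  125 Hz: 44.7 dB
  250 Hz: 50.8 dB
  500 Hz: 21.4 dB
  1000 Hz: 39.5 dB
  2000 Hz: 36.4 dB
  4000 Hz: 52.4 dB
Formula: STC ~ round(average of TL values)
Sum = 44.7 + 50.8 + 21.4 + 39.5 + 36.4 + 52.4 = 245.2
Average = 245.2 / 6 = 40.87
Rounded: 41

41


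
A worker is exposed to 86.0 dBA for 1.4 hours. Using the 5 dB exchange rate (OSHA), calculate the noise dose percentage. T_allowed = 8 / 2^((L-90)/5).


Given values:
  L = 86.0 dBA, T = 1.4 hours
Formula: T_allowed = 8 / 2^((L - 90) / 5)
Compute exponent: (86.0 - 90) / 5 = -0.8
Compute 2^(-0.8) = 0.574349
T_allowed = 8 / 0.574349 = 13.928813 hours
Dose = (T / T_allowed) * 100
Dose = (1.4 / 13.928813) * 100 = 10.05

10.05 %


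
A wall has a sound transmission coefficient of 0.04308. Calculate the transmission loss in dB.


Given values:
  tau = 0.04308
Formula: TL = 10 * log10(1 / tau)
Compute 1 / tau = 1 / 0.04308 = 23.2126
Compute log10(23.2126) = 1.365724
TL = 10 * 1.365724 = 13.66

13.66 dB


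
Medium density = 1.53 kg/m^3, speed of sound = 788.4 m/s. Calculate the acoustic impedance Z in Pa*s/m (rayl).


Given values:
  rho = 1.53 kg/m^3
  c = 788.4 m/s
Formula: Z = rho * c
Z = 1.53 * 788.4
Z = 1206.25

1206.25 rayl


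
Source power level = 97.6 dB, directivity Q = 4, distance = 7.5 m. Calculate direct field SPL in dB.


Given values:
  Lw = 97.6 dB, Q = 4, r = 7.5 m
Formula: SPL = Lw + 10 * log10(Q / (4 * pi * r^2))
Compute 4 * pi * r^2 = 4 * pi * 7.5^2 = 706.8583
Compute Q / denom = 4 / 706.8583 = 0.00565884
Compute 10 * log10(0.00565884) = -22.4727
SPL = 97.6 + (-22.4727) = 75.13

75.13 dB


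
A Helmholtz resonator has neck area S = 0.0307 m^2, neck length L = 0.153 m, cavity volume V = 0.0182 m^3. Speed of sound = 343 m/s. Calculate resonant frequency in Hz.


Given values:
  S = 0.0307 m^2, L = 0.153 m, V = 0.0182 m^3, c = 343 m/s
Formula: f = (c / (2*pi)) * sqrt(S / (V * L))
Compute V * L = 0.0182 * 0.153 = 0.0027846
Compute S / (V * L) = 0.0307 / 0.0027846 = 11.0249
Compute sqrt(11.0249) = 3.320376
Compute c / (2*pi) = 343 / 6.283185 = 54.590148
f = 54.590148 * 3.320376 = 181.26

181.26 Hz


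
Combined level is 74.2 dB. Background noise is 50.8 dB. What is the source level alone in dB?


Given values:
  L_total = 74.2 dB, L_bg = 50.8 dB
Formula: L_source = 10 * log10(10^(L_total/10) - 10^(L_bg/10))
Convert to linear:
  10^(74.2/10) = 26302679.919
  10^(50.8/10) = 120226.4435
Difference: 26302679.919 - 120226.4435 = 26182453.4755
L_source = 10 * log10(26182453.4755) = 74.18

74.18 dB


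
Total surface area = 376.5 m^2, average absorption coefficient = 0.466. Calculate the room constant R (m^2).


Given values:
  S = 376.5 m^2, alpha = 0.466
Formula: R = S * alpha / (1 - alpha)
Numerator: 376.5 * 0.466 = 175.449
Denominator: 1 - 0.466 = 0.534
R = 175.449 / 0.534 = 328.56

328.56 m^2


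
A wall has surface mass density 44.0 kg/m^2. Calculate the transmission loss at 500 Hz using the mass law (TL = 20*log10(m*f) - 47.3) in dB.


Given values:
  m = 44.0 kg/m^2, f = 500 Hz
Formula: TL = 20 * log10(m * f) - 47.3
Compute m * f = 44.0 * 500 = 22000.0
Compute log10(22000.0) = 4.342423
Compute 20 * 4.342423 = 86.8485
TL = 86.8485 - 47.3 = 39.55

39.55 dB


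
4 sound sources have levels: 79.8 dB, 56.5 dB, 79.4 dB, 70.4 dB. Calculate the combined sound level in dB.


Formula: L_total = 10 * log10( sum(10^(Li/10)) )
  Source 1: 10^(79.8/10) = 95499258.6021
  Source 2: 10^(56.5/10) = 446683.5922
  Source 3: 10^(79.4/10) = 87096358.9956
  Source 4: 10^(70.4/10) = 10964781.9614
Sum of linear values = 194007083.1513
L_total = 10 * log10(194007083.1513) = 82.88

82.88 dB


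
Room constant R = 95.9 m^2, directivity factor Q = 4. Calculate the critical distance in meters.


Given values:
  R = 95.9 m^2, Q = 4
Formula: d_c = 0.141 * sqrt(Q * R)
Compute Q * R = 4 * 95.9 = 383.6
Compute sqrt(383.6) = 19.5857
d_c = 0.141 * 19.5857 = 2.762

2.762 m


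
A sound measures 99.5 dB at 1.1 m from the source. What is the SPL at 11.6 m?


Given values:
  SPL1 = 99.5 dB, r1 = 1.1 m, r2 = 11.6 m
Formula: SPL2 = SPL1 - 20 * log10(r2 / r1)
Compute ratio: r2 / r1 = 11.6 / 1.1 = 10.5455
Compute log10: log10(10.5455) = 1.023067
Compute drop: 20 * 1.023067 = 20.4613
SPL2 = 99.5 - 20.4613 = 79.04

79.04 dB


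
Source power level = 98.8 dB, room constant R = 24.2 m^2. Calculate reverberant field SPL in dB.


Given values:
  Lw = 98.8 dB, R = 24.2 m^2
Formula: SPL = Lw + 10 * log10(4 / R)
Compute 4 / R = 4 / 24.2 = 0.165289
Compute 10 * log10(0.165289) = -7.8176
SPL = 98.8 + (-7.8176) = 90.98

90.98 dB


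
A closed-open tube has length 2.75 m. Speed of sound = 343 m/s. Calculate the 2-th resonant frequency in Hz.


Given values:
  Tube type: closed-open, L = 2.75 m, c = 343 m/s, n = 2
Formula: f_n = (2n - 1) * c / (4 * L)
Compute 2n - 1 = 2*2 - 1 = 3
Compute 4 * L = 4 * 2.75 = 11.0
f = 3 * 343 / 11.0
f = 93.55

93.55 Hz


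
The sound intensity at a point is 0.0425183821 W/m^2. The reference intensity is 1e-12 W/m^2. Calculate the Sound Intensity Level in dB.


Given values:
  I = 0.0425183821 W/m^2
  I_ref = 1e-12 W/m^2
Formula: SIL = 10 * log10(I / I_ref)
Compute ratio: I / I_ref = 42518382100
Compute log10: log10(42518382100) = 10.628577
Multiply: SIL = 10 * 10.628577 = 106.29

106.29 dB


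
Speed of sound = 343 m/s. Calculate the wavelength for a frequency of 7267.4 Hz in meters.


Given values:
  c = 343 m/s, f = 7267.4 Hz
Formula: lambda = c / f
lambda = 343 / 7267.4
lambda = 0.0472

0.0472 m


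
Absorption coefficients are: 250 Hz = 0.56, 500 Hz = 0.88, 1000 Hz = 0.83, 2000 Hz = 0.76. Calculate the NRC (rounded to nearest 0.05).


Given values:
  a_250 = 0.56, a_500 = 0.88
  a_1000 = 0.83, a_2000 = 0.76
Formula: NRC = (a250 + a500 + a1000 + a2000) / 4
Sum = 0.56 + 0.88 + 0.83 + 0.76 = 3.03
NRC = 3.03 / 4 = 0.7575
Rounded to nearest 0.05: 0.75

0.75


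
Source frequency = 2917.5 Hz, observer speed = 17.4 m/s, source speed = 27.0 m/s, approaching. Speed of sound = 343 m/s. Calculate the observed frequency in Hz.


Given values:
  f_s = 2917.5 Hz, v_o = 17.4 m/s, v_s = 27.0 m/s
  Direction: approaching
Formula: f_o = f_s * (c + v_o) / (c - v_s)
Numerator: c + v_o = 343 + 17.4 = 360.4
Denominator: c - v_s = 343 - 27.0 = 316.0
f_o = 2917.5 * 360.4 / 316.0 = 3327.43

3327.43 Hz


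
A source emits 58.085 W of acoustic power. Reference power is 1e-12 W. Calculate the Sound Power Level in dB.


Given values:
  W = 58.085 W
  W_ref = 1e-12 W
Formula: SWL = 10 * log10(W / W_ref)
Compute ratio: W / W_ref = 58085000000000
Compute log10: log10(58085000000000) = 13.764064
Multiply: SWL = 10 * 13.764064 = 137.64

137.64 dB


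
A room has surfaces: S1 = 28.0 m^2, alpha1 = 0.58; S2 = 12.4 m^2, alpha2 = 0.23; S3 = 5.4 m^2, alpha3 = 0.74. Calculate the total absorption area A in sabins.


Given surfaces:
  Surface 1: 28.0 * 0.58 = 16.24
  Surface 2: 12.4 * 0.23 = 2.852
  Surface 3: 5.4 * 0.74 = 3.996
Formula: A = sum(Si * alpha_i)
A = 16.24 + 2.852 + 3.996
A = 23.09

23.09 sabins


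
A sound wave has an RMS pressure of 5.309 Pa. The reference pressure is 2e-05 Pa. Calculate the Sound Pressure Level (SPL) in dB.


Given values:
  p = 5.309 Pa
  p_ref = 2e-05 Pa
Formula: SPL = 20 * log10(p / p_ref)
Compute ratio: p / p_ref = 5.309 / 2e-05 = 265450
Compute log10: log10(265450) = 5.423983
Multiply: SPL = 20 * 5.423983 = 108.48

108.48 dB


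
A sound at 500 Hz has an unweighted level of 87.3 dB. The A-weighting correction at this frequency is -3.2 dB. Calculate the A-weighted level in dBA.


Given values:
  SPL = 87.3 dB
  A-weighting at 500 Hz = -3.2 dB
Formula: L_A = SPL + A_weight
L_A = 87.3 + (-3.2)
L_A = 84.1

84.1 dBA


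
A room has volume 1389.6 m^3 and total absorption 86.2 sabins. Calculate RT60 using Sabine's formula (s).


Given values:
  V = 1389.6 m^3
  A = 86.2 sabins
Formula: RT60 = 0.161 * V / A
Numerator: 0.161 * 1389.6 = 223.7256
RT60 = 223.7256 / 86.2 = 2.595

2.595 s


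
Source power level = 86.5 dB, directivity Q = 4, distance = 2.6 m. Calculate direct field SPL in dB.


Given values:
  Lw = 86.5 dB, Q = 4, r = 2.6 m
Formula: SPL = Lw + 10 * log10(Q / (4 * pi * r^2))
Compute 4 * pi * r^2 = 4 * pi * 2.6^2 = 84.9487
Compute Q / denom = 4 / 84.9487 = 0.04708724
Compute 10 * log10(0.04708724) = -13.271
SPL = 86.5 + (-13.271) = 73.23

73.23 dB


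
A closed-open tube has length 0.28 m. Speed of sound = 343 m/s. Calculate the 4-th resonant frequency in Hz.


Given values:
  Tube type: closed-open, L = 0.28 m, c = 343 m/s, n = 4
Formula: f_n = (2n - 1) * c / (4 * L)
Compute 2n - 1 = 2*4 - 1 = 7
Compute 4 * L = 4 * 0.28 = 1.12
f = 7 * 343 / 1.12
f = 2143.75

2143.75 Hz


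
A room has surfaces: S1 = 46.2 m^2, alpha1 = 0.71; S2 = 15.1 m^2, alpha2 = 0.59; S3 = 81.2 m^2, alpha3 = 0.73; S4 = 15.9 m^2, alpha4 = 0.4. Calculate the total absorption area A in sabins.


Given surfaces:
  Surface 1: 46.2 * 0.71 = 32.802
  Surface 2: 15.1 * 0.59 = 8.909
  Surface 3: 81.2 * 0.73 = 59.276
  Surface 4: 15.9 * 0.4 = 6.36
Formula: A = sum(Si * alpha_i)
A = 32.802 + 8.909 + 59.276 + 6.36
A = 107.35

107.35 sabins


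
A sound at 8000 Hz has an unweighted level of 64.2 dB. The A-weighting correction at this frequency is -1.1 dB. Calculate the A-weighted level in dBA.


Given values:
  SPL = 64.2 dB
  A-weighting at 8000 Hz = -1.1 dB
Formula: L_A = SPL + A_weight
L_A = 64.2 + (-1.1)
L_A = 63.1

63.1 dBA


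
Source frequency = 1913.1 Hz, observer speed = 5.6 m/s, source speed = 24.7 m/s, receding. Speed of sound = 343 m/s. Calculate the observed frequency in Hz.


Given values:
  f_s = 1913.1 Hz, v_o = 5.6 m/s, v_s = 24.7 m/s
  Direction: receding
Formula: f_o = f_s * (c - v_o) / (c + v_s)
Numerator: c - v_o = 343 - 5.6 = 337.4
Denominator: c + v_s = 343 + 24.7 = 367.7
f_o = 1913.1 * 337.4 / 367.7 = 1755.45

1755.45 Hz


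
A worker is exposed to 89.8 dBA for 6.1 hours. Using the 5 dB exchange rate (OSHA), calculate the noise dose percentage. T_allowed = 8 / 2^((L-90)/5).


Given values:
  L = 89.8 dBA, T = 6.1 hours
Formula: T_allowed = 8 / 2^((L - 90) / 5)
Compute exponent: (89.8 - 90) / 5 = -0.04
Compute 2^(-0.04) = 0.972655
T_allowed = 8 / 0.972655 = 8.22491 hours
Dose = (T / T_allowed) * 100
Dose = (6.1 / 8.22491) * 100 = 74.16

74.16 %


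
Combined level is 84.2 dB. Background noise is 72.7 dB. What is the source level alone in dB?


Given values:
  L_total = 84.2 dB, L_bg = 72.7 dB
Formula: L_source = 10 * log10(10^(L_total/10) - 10^(L_bg/10))
Convert to linear:
  10^(84.2/10) = 263026799.1895
  10^(72.7/10) = 18620871.3666
Difference: 263026799.1895 - 18620871.3666 = 244405927.8229
L_source = 10 * log10(244405927.8229) = 83.88

83.88 dB


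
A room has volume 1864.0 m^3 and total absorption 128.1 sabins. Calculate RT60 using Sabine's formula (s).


Given values:
  V = 1864.0 m^3
  A = 128.1 sabins
Formula: RT60 = 0.161 * V / A
Numerator: 0.161 * 1864.0 = 300.104
RT60 = 300.104 / 128.1 = 2.343

2.343 s


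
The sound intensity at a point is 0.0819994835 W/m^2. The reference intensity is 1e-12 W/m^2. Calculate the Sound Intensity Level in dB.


Given values:
  I = 0.0819994835 W/m^2
  I_ref = 1e-12 W/m^2
Formula: SIL = 10 * log10(I / I_ref)
Compute ratio: I / I_ref = 81999483500
Compute log10: log10(81999483500) = 10.913811
Multiply: SIL = 10 * 10.913811 = 109.14

109.14 dB


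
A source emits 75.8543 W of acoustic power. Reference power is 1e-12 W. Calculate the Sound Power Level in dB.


Given values:
  W = 75.8543 W
  W_ref = 1e-12 W
Formula: SWL = 10 * log10(W / W_ref)
Compute ratio: W / W_ref = 75854300000000
Compute log10: log10(75854300000000) = 13.87998
Multiply: SWL = 10 * 13.87998 = 138.8

138.8 dB


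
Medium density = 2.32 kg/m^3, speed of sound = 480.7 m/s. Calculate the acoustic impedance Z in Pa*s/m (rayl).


Given values:
  rho = 2.32 kg/m^3
  c = 480.7 m/s
Formula: Z = rho * c
Z = 2.32 * 480.7
Z = 1115.22

1115.22 rayl


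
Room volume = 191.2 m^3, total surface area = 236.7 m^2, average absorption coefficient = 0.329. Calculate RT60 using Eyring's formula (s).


Given values:
  V = 191.2 m^3, S = 236.7 m^2, alpha = 0.329
Formula: RT60 = 0.161 * V / (-S * ln(1 - alpha))
Compute ln(1 - 0.329) = ln(0.671) = -0.398986
Denominator: -236.7 * -0.398986 = 94.44
Numerator: 0.161 * 191.2 = 30.7832
RT60 = 30.7832 / 94.44 = 0.326

0.326 s


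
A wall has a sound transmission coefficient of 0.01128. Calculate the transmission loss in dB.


Given values:
  tau = 0.01128
Formula: TL = 10 * log10(1 / tau)
Compute 1 / tau = 1 / 0.01128 = 88.6525
Compute log10(88.6525) = 1.947691
TL = 10 * 1.947691 = 19.48

19.48 dB


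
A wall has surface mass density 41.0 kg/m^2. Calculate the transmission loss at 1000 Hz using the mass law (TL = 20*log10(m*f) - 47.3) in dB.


Given values:
  m = 41.0 kg/m^2, f = 1000 Hz
Formula: TL = 20 * log10(m * f) - 47.3
Compute m * f = 41.0 * 1000 = 41000.0
Compute log10(41000.0) = 4.612784
Compute 20 * 4.612784 = 92.2557
TL = 92.2557 - 47.3 = 44.96

44.96 dB


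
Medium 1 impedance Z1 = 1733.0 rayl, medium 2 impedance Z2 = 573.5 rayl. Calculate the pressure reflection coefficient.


Given values:
  Z1 = 1733.0 rayl, Z2 = 573.5 rayl
Formula: R = (Z2 - Z1) / (Z2 + Z1)
Numerator: Z2 - Z1 = 573.5 - 1733.0 = -1159.5
Denominator: Z2 + Z1 = 573.5 + 1733.0 = 2306.5
R = -1159.5 / 2306.5 = -0.5027

-0.5027


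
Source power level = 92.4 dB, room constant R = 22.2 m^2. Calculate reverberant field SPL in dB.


Given values:
  Lw = 92.4 dB, R = 22.2 m^2
Formula: SPL = Lw + 10 * log10(4 / R)
Compute 4 / R = 4 / 22.2 = 0.18018
Compute 10 * log10(0.18018) = -7.4429
SPL = 92.4 + (-7.4429) = 84.96

84.96 dB


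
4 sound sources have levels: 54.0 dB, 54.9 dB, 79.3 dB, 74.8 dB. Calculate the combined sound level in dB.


Formula: L_total = 10 * log10( sum(10^(Li/10)) )
  Source 1: 10^(54.0/10) = 251188.6432
  Source 2: 10^(54.9/10) = 309029.5433
  Source 3: 10^(79.3/10) = 85113803.8202
  Source 4: 10^(74.8/10) = 30199517.204
Sum of linear values = 115873539.2107
L_total = 10 * log10(115873539.2107) = 80.64

80.64 dB


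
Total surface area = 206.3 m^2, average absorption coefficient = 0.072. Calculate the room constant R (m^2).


Given values:
  S = 206.3 m^2, alpha = 0.072
Formula: R = S * alpha / (1 - alpha)
Numerator: 206.3 * 0.072 = 14.8536
Denominator: 1 - 0.072 = 0.928
R = 14.8536 / 0.928 = 16.01

16.01 m^2


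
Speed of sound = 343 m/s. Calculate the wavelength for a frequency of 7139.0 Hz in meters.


Given values:
  c = 343 m/s, f = 7139.0 Hz
Formula: lambda = c / f
lambda = 343 / 7139.0
lambda = 0.048

0.048 m


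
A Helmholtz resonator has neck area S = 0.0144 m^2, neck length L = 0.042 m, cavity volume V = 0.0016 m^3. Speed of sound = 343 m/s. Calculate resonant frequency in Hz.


Given values:
  S = 0.0144 m^2, L = 0.042 m, V = 0.0016 m^3, c = 343 m/s
Formula: f = (c / (2*pi)) * sqrt(S / (V * L))
Compute V * L = 0.0016 * 0.042 = 6.72e-05
Compute S / (V * L) = 0.0144 / 6.72e-05 = 214.2857
Compute sqrt(214.2857) = 14.638501
Compute c / (2*pi) = 343 / 6.283185 = 54.590148
f = 54.590148 * 14.638501 = 799.12

799.12 Hz


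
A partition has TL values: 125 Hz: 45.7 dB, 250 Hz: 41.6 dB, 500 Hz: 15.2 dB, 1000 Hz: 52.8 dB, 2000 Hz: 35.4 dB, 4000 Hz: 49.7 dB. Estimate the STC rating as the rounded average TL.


Given TL values at each frequency:
  125 Hz: 45.7 dB
  250 Hz: 41.6 dB
  500 Hz: 15.2 dB
  1000 Hz: 52.8 dB
  2000 Hz: 35.4 dB
  4000 Hz: 49.7 dB
Formula: STC ~ round(average of TL values)
Sum = 45.7 + 41.6 + 15.2 + 52.8 + 35.4 + 49.7 = 240.4
Average = 240.4 / 6 = 40.07
Rounded: 40

40


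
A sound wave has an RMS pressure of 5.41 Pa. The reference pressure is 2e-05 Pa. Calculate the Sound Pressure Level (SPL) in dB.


Given values:
  p = 5.41 Pa
  p_ref = 2e-05 Pa
Formula: SPL = 20 * log10(p / p_ref)
Compute ratio: p / p_ref = 5.41 / 2e-05 = 270500
Compute log10: log10(270500) = 5.432167
Multiply: SPL = 20 * 5.432167 = 108.64

108.64 dB


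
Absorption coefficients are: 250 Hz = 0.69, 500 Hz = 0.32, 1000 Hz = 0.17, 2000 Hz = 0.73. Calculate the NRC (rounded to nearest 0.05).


Given values:
  a_250 = 0.69, a_500 = 0.32
  a_1000 = 0.17, a_2000 = 0.73
Formula: NRC = (a250 + a500 + a1000 + a2000) / 4
Sum = 0.69 + 0.32 + 0.17 + 0.73 = 1.91
NRC = 1.91 / 4 = 0.4775
Rounded to nearest 0.05: 0.5

0.5


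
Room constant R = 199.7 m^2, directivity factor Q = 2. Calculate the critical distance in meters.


Given values:
  R = 199.7 m^2, Q = 2
Formula: d_c = 0.141 * sqrt(Q * R)
Compute Q * R = 2 * 199.7 = 399.4
Compute sqrt(399.4) = 19.985
d_c = 0.141 * 19.985 = 2.818

2.818 m


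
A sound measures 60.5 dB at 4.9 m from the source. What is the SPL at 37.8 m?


Given values:
  SPL1 = 60.5 dB, r1 = 4.9 m, r2 = 37.8 m
Formula: SPL2 = SPL1 - 20 * log10(r2 / r1)
Compute ratio: r2 / r1 = 37.8 / 4.9 = 7.7143
Compute log10: log10(7.7143) = 0.887297
Compute drop: 20 * 0.887297 = 17.7459
SPL2 = 60.5 - 17.7459 = 42.75

42.75 dB


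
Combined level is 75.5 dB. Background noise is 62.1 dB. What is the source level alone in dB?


Given values:
  L_total = 75.5 dB, L_bg = 62.1 dB
Formula: L_source = 10 * log10(10^(L_total/10) - 10^(L_bg/10))
Convert to linear:
  10^(75.5/10) = 35481338.9234
  10^(62.1/10) = 1621810.0974
Difference: 35481338.9234 - 1621810.0974 = 33859528.826
L_source = 10 * log10(33859528.826) = 75.3

75.3 dB


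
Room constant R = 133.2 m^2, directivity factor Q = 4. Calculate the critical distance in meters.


Given values:
  R = 133.2 m^2, Q = 4
Formula: d_c = 0.141 * sqrt(Q * R)
Compute Q * R = 4 * 133.2 = 532.8
Compute sqrt(532.8) = 23.0825
d_c = 0.141 * 23.0825 = 3.255

3.255 m


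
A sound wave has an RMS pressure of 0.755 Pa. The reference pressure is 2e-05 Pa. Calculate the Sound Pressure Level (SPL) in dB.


Given values:
  p = 0.755 Pa
  p_ref = 2e-05 Pa
Formula: SPL = 20 * log10(p / p_ref)
Compute ratio: p / p_ref = 0.755 / 2e-05 = 37750
Compute log10: log10(37750) = 4.576917
Multiply: SPL = 20 * 4.576917 = 91.54

91.54 dB


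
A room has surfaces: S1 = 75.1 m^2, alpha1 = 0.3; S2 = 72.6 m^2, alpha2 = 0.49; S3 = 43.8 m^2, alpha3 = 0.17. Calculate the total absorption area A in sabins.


Given surfaces:
  Surface 1: 75.1 * 0.3 = 22.53
  Surface 2: 72.6 * 0.49 = 35.574
  Surface 3: 43.8 * 0.17 = 7.446
Formula: A = sum(Si * alpha_i)
A = 22.53 + 35.574 + 7.446
A = 65.55

65.55 sabins


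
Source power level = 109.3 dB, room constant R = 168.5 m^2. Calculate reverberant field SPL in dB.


Given values:
  Lw = 109.3 dB, R = 168.5 m^2
Formula: SPL = Lw + 10 * log10(4 / R)
Compute 4 / R = 4 / 168.5 = 0.023739
Compute 10 * log10(0.023739) = -16.2454
SPL = 109.3 + (-16.2454) = 93.05

93.05 dB


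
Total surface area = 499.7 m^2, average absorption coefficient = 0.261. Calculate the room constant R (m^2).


Given values:
  S = 499.7 m^2, alpha = 0.261
Formula: R = S * alpha / (1 - alpha)
Numerator: 499.7 * 0.261 = 130.4217
Denominator: 1 - 0.261 = 0.739
R = 130.4217 / 0.739 = 176.48

176.48 m^2


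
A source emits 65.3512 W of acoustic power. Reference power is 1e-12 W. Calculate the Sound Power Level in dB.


Given values:
  W = 65.3512 W
  W_ref = 1e-12 W
Formula: SWL = 10 * log10(W / W_ref)
Compute ratio: W / W_ref = 65351200000000
Compute log10: log10(65351200000000) = 13.815254
Multiply: SWL = 10 * 13.815254 = 138.15

138.15 dB


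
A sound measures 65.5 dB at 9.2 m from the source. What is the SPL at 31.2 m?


Given values:
  SPL1 = 65.5 dB, r1 = 9.2 m, r2 = 31.2 m
Formula: SPL2 = SPL1 - 20 * log10(r2 / r1)
Compute ratio: r2 / r1 = 31.2 / 9.2 = 3.3913
Compute log10: log10(3.3913) = 0.530366
Compute drop: 20 * 0.530366 = 10.6073
SPL2 = 65.5 - 10.6073 = 54.89

54.89 dB


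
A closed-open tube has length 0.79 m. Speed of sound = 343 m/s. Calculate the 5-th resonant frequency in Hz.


Given values:
  Tube type: closed-open, L = 0.79 m, c = 343 m/s, n = 5
Formula: f_n = (2n - 1) * c / (4 * L)
Compute 2n - 1 = 2*5 - 1 = 9
Compute 4 * L = 4 * 0.79 = 3.16
f = 9 * 343 / 3.16
f = 976.9

976.9 Hz


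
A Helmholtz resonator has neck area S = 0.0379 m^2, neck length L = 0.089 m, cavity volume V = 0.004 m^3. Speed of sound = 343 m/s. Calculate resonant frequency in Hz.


Given values:
  S = 0.0379 m^2, L = 0.089 m, V = 0.004 m^3, c = 343 m/s
Formula: f = (c / (2*pi)) * sqrt(S / (V * L))
Compute V * L = 0.004 * 0.089 = 0.000356
Compute S / (V * L) = 0.0379 / 0.000356 = 106.4607
Compute sqrt(106.4607) = 10.317979
Compute c / (2*pi) = 343 / 6.283185 = 54.590148
f = 54.590148 * 10.317979 = 563.26

563.26 Hz


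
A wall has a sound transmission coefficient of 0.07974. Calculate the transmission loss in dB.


Given values:
  tau = 0.07974
Formula: TL = 10 * log10(1 / tau)
Compute 1 / tau = 1 / 0.07974 = 12.5408
Compute log10(12.5408) = 1.098325
TL = 10 * 1.098325 = 10.98

10.98 dB


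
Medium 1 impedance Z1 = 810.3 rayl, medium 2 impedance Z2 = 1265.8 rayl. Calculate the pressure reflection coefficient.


Given values:
  Z1 = 810.3 rayl, Z2 = 1265.8 rayl
Formula: R = (Z2 - Z1) / (Z2 + Z1)
Numerator: Z2 - Z1 = 1265.8 - 810.3 = 455.5
Denominator: Z2 + Z1 = 1265.8 + 810.3 = 2076.1
R = 455.5 / 2076.1 = 0.2194

0.2194


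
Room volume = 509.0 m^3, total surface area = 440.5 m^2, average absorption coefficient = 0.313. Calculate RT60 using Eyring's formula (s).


Given values:
  V = 509.0 m^3, S = 440.5 m^2, alpha = 0.313
Formula: RT60 = 0.161 * V / (-S * ln(1 - alpha))
Compute ln(1 - 0.313) = ln(0.687) = -0.375421
Denominator: -440.5 * -0.375421 = 165.373
Numerator: 0.161 * 509.0 = 81.949
RT60 = 81.949 / 165.373 = 0.496

0.496 s


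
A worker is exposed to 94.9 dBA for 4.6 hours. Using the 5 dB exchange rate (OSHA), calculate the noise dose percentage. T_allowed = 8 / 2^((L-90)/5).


Given values:
  L = 94.9 dBA, T = 4.6 hours
Formula: T_allowed = 8 / 2^((L - 90) / 5)
Compute exponent: (94.9 - 90) / 5 = 0.98
Compute 2^(0.98) = 1.972465
T_allowed = 8 / 1.972465 = 4.055839 hours
Dose = (T / T_allowed) * 100
Dose = (4.6 / 4.055839) * 100 = 113.42

113.42 %


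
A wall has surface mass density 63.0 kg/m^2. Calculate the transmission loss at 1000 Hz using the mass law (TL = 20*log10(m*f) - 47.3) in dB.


Given values:
  m = 63.0 kg/m^2, f = 1000 Hz
Formula: TL = 20 * log10(m * f) - 47.3
Compute m * f = 63.0 * 1000 = 63000.0
Compute log10(63000.0) = 4.799341
Compute 20 * 4.799341 = 95.9868
TL = 95.9868 - 47.3 = 48.69

48.69 dB


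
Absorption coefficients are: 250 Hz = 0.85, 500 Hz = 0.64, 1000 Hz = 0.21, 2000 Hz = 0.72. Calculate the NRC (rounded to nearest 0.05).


Given values:
  a_250 = 0.85, a_500 = 0.64
  a_1000 = 0.21, a_2000 = 0.72
Formula: NRC = (a250 + a500 + a1000 + a2000) / 4
Sum = 0.85 + 0.64 + 0.21 + 0.72 = 2.42
NRC = 2.42 / 4 = 0.605
Rounded to nearest 0.05: 0.6

0.6


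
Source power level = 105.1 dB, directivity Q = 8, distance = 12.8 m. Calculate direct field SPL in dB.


Given values:
  Lw = 105.1 dB, Q = 8, r = 12.8 m
Formula: SPL = Lw + 10 * log10(Q / (4 * pi * r^2))
Compute 4 * pi * r^2 = 4 * pi * 12.8^2 = 2058.8742
Compute Q / denom = 8 / 2058.8742 = 0.00388562
Compute 10 * log10(0.00388562) = -24.1054
SPL = 105.1 + (-24.1054) = 80.99

80.99 dB


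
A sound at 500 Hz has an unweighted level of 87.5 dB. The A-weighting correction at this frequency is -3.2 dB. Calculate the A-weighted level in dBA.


Given values:
  SPL = 87.5 dB
  A-weighting at 500 Hz = -3.2 dB
Formula: L_A = SPL + A_weight
L_A = 87.5 + (-3.2)
L_A = 84.3

84.3 dBA


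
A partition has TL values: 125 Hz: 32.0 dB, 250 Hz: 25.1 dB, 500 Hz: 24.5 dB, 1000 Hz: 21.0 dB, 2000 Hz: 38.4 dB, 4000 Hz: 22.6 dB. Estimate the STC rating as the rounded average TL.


Given TL values at each frequency:
  125 Hz: 32.0 dB
  250 Hz: 25.1 dB
  500 Hz: 24.5 dB
  1000 Hz: 21.0 dB
  2000 Hz: 38.4 dB
  4000 Hz: 22.6 dB
Formula: STC ~ round(average of TL values)
Sum = 32.0 + 25.1 + 24.5 + 21.0 + 38.4 + 22.6 = 163.6
Average = 163.6 / 6 = 27.27
Rounded: 27

27


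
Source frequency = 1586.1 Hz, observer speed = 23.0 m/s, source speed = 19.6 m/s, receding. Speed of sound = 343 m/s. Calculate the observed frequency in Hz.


Given values:
  f_s = 1586.1 Hz, v_o = 23.0 m/s, v_s = 19.6 m/s
  Direction: receding
Formula: f_o = f_s * (c - v_o) / (c + v_s)
Numerator: c - v_o = 343 - 23.0 = 320.0
Denominator: c + v_s = 343 + 19.6 = 362.6
f_o = 1586.1 * 320.0 / 362.6 = 1399.76

1399.76 Hz


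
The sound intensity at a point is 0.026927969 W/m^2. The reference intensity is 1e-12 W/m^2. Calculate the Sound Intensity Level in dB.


Given values:
  I = 0.026927969 W/m^2
  I_ref = 1e-12 W/m^2
Formula: SIL = 10 * log10(I / I_ref)
Compute ratio: I / I_ref = 26927969000
Compute log10: log10(26927969000) = 10.430204
Multiply: SIL = 10 * 10.430204 = 104.3

104.3 dB


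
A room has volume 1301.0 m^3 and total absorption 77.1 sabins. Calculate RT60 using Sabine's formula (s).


Given values:
  V = 1301.0 m^3
  A = 77.1 sabins
Formula: RT60 = 0.161 * V / A
Numerator: 0.161 * 1301.0 = 209.461
RT60 = 209.461 / 77.1 = 2.717

2.717 s


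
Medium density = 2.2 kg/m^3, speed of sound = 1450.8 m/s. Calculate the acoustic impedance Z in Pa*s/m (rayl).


Given values:
  rho = 2.2 kg/m^3
  c = 1450.8 m/s
Formula: Z = rho * c
Z = 2.2 * 1450.8
Z = 3191.76

3191.76 rayl


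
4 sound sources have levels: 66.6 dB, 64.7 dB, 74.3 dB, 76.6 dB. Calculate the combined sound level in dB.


Formula: L_total = 10 * log10( sum(10^(Li/10)) )
  Source 1: 10^(66.6/10) = 4570881.8961
  Source 2: 10^(64.7/10) = 2951209.2267
  Source 3: 10^(74.3/10) = 26915348.0393
  Source 4: 10^(76.6/10) = 45708818.9615
Sum of linear values = 80146258.1236
L_total = 10 * log10(80146258.1236) = 79.04

79.04 dB


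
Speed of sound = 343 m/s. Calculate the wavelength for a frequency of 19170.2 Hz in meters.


Given values:
  c = 343 m/s, f = 19170.2 Hz
Formula: lambda = c / f
lambda = 343 / 19170.2
lambda = 0.0179

0.0179 m


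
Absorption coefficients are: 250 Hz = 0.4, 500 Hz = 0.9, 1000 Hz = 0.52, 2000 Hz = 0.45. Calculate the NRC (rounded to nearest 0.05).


Given values:
  a_250 = 0.4, a_500 = 0.9
  a_1000 = 0.52, a_2000 = 0.45
Formula: NRC = (a250 + a500 + a1000 + a2000) / 4
Sum = 0.4 + 0.9 + 0.52 + 0.45 = 2.27
NRC = 2.27 / 4 = 0.5675
Rounded to nearest 0.05: 0.55

0.55


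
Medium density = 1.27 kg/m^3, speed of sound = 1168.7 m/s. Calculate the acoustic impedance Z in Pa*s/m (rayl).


Given values:
  rho = 1.27 kg/m^3
  c = 1168.7 m/s
Formula: Z = rho * c
Z = 1.27 * 1168.7
Z = 1484.25

1484.25 rayl


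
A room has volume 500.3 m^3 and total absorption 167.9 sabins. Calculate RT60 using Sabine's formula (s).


Given values:
  V = 500.3 m^3
  A = 167.9 sabins
Formula: RT60 = 0.161 * V / A
Numerator: 0.161 * 500.3 = 80.5483
RT60 = 80.5483 / 167.9 = 0.48

0.48 s


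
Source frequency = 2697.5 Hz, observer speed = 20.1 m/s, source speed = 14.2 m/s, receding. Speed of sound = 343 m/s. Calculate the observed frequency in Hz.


Given values:
  f_s = 2697.5 Hz, v_o = 20.1 m/s, v_s = 14.2 m/s
  Direction: receding
Formula: f_o = f_s * (c - v_o) / (c + v_s)
Numerator: c - v_o = 343 - 20.1 = 322.9
Denominator: c + v_s = 343 + 14.2 = 357.2
f_o = 2697.5 * 322.9 / 357.2 = 2438.47

2438.47 Hz


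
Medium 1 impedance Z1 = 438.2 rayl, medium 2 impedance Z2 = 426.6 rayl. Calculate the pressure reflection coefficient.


Given values:
  Z1 = 438.2 rayl, Z2 = 426.6 rayl
Formula: R = (Z2 - Z1) / (Z2 + Z1)
Numerator: Z2 - Z1 = 426.6 - 438.2 = -11.6
Denominator: Z2 + Z1 = 426.6 + 438.2 = 864.8
R = -11.6 / 864.8 = -0.0134

-0.0134


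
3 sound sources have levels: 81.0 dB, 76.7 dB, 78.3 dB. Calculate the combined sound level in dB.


Formula: L_total = 10 * log10( sum(10^(Li/10)) )
  Source 1: 10^(81.0/10) = 125892541.1794
  Source 2: 10^(76.7/10) = 46773514.1287
  Source 3: 10^(78.3/10) = 67608297.5392
Sum of linear values = 240274352.8473
L_total = 10 * log10(240274352.8473) = 83.81

83.81 dB


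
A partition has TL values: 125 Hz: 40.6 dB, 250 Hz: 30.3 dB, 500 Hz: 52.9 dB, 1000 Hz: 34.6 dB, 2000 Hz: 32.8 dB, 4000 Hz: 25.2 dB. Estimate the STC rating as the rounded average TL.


Given TL values at each frequency:
  125 Hz: 40.6 dB
  250 Hz: 30.3 dB
  500 Hz: 52.9 dB
  1000 Hz: 34.6 dB
  2000 Hz: 32.8 dB
  4000 Hz: 25.2 dB
Formula: STC ~ round(average of TL values)
Sum = 40.6 + 30.3 + 52.9 + 34.6 + 32.8 + 25.2 = 216.4
Average = 216.4 / 6 = 36.07
Rounded: 36

36


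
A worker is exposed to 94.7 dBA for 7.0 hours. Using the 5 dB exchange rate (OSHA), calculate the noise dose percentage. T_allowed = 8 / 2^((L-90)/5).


Given values:
  L = 94.7 dBA, T = 7.0 hours
Formula: T_allowed = 8 / 2^((L - 90) / 5)
Compute exponent: (94.7 - 90) / 5 = 0.94
Compute 2^(0.94) = 1.918528
T_allowed = 8 / 1.918528 = 4.169864 hours
Dose = (T / T_allowed) * 100
Dose = (7.0 / 4.169864) * 100 = 167.87

167.87 %


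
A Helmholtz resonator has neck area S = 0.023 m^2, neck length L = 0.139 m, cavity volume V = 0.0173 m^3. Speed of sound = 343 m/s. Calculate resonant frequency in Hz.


Given values:
  S = 0.023 m^2, L = 0.139 m, V = 0.0173 m^3, c = 343 m/s
Formula: f = (c / (2*pi)) * sqrt(S / (V * L))
Compute V * L = 0.0173 * 0.139 = 0.0024047
Compute S / (V * L) = 0.023 / 0.0024047 = 9.5646
Compute sqrt(9.5646) = 3.092669
Compute c / (2*pi) = 343 / 6.283185 = 54.590148
f = 54.590148 * 3.092669 = 168.83

168.83 Hz


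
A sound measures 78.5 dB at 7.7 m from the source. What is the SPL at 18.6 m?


Given values:
  SPL1 = 78.5 dB, r1 = 7.7 m, r2 = 18.6 m
Formula: SPL2 = SPL1 - 20 * log10(r2 / r1)
Compute ratio: r2 / r1 = 18.6 / 7.7 = 2.4156
Compute log10: log10(2.4156) = 0.383025
Compute drop: 20 * 0.383025 = 7.6605
SPL2 = 78.5 - 7.6605 = 70.84

70.84 dB


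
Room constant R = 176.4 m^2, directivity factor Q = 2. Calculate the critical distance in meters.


Given values:
  R = 176.4 m^2, Q = 2
Formula: d_c = 0.141 * sqrt(Q * R)
Compute Q * R = 2 * 176.4 = 352.8
Compute sqrt(352.8) = 18.783
d_c = 0.141 * 18.783 = 2.648

2.648 m


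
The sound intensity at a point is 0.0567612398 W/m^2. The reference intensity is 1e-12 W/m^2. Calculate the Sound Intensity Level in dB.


Given values:
  I = 0.0567612398 W/m^2
  I_ref = 1e-12 W/m^2
Formula: SIL = 10 * log10(I / I_ref)
Compute ratio: I / I_ref = 56761239800
Compute log10: log10(56761239800) = 10.754052
Multiply: SIL = 10 * 10.754052 = 107.54

107.54 dB


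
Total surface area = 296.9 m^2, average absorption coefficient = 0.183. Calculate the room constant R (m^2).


Given values:
  S = 296.9 m^2, alpha = 0.183
Formula: R = S * alpha / (1 - alpha)
Numerator: 296.9 * 0.183 = 54.3327
Denominator: 1 - 0.183 = 0.817
R = 54.3327 / 0.817 = 66.5

66.5 m^2


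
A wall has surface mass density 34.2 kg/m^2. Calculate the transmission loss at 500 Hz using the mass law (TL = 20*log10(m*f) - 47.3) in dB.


Given values:
  m = 34.2 kg/m^2, f = 500 Hz
Formula: TL = 20 * log10(m * f) - 47.3
Compute m * f = 34.2 * 500 = 17100.0
Compute log10(17100.0) = 4.232996
Compute 20 * 4.232996 = 84.6599
TL = 84.6599 - 47.3 = 37.36

37.36 dB


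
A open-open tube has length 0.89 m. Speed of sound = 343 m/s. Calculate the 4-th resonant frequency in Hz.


Given values:
  Tube type: open-open, L = 0.89 m, c = 343 m/s, n = 4
Formula: f_n = n * c / (2 * L)
Compute 2 * L = 2 * 0.89 = 1.78
f = 4 * 343 / 1.78
f = 770.79

770.79 Hz


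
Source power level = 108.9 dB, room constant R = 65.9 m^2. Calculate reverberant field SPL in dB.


Given values:
  Lw = 108.9 dB, R = 65.9 m^2
Formula: SPL = Lw + 10 * log10(4 / R)
Compute 4 / R = 4 / 65.9 = 0.060698
Compute 10 * log10(0.060698) = -12.1683
SPL = 108.9 + (-12.1683) = 96.73

96.73 dB


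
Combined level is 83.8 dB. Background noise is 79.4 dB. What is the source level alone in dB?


Given values:
  L_total = 83.8 dB, L_bg = 79.4 dB
Formula: L_source = 10 * log10(10^(L_total/10) - 10^(L_bg/10))
Convert to linear:
  10^(83.8/10) = 239883291.9019
  10^(79.4/10) = 87096358.9956
Difference: 239883291.9019 - 87096358.9956 = 152786932.9063
L_source = 10 * log10(152786932.9063) = 81.84

81.84 dB


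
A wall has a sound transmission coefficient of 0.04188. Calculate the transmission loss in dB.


Given values:
  tau = 0.04188
Formula: TL = 10 * log10(1 / tau)
Compute 1 / tau = 1 / 0.04188 = 23.8777
Compute log10(23.8777) = 1.377992
TL = 10 * 1.377992 = 13.78

13.78 dB


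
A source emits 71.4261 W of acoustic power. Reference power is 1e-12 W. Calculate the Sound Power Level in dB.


Given values:
  W = 71.4261 W
  W_ref = 1e-12 W
Formula: SWL = 10 * log10(W / W_ref)
Compute ratio: W / W_ref = 71426100000000
Compute log10: log10(71426100000000) = 13.853857
Multiply: SWL = 10 * 13.853857 = 138.54

138.54 dB


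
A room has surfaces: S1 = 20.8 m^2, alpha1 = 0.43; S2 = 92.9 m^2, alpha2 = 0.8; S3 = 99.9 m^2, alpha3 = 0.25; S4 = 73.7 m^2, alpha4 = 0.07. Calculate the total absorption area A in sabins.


Given surfaces:
  Surface 1: 20.8 * 0.43 = 8.944
  Surface 2: 92.9 * 0.8 = 74.32
  Surface 3: 99.9 * 0.25 = 24.975
  Surface 4: 73.7 * 0.07 = 5.159
Formula: A = sum(Si * alpha_i)
A = 8.944 + 74.32 + 24.975 + 5.159
A = 113.4

113.4 sabins


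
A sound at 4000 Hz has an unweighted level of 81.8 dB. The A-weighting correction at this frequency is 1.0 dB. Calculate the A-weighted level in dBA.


Given values:
  SPL = 81.8 dB
  A-weighting at 4000 Hz = 1.0 dB
Formula: L_A = SPL + A_weight
L_A = 81.8 + (1.0)
L_A = 82.8

82.8 dBA


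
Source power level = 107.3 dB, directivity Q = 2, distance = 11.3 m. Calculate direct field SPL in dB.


Given values:
  Lw = 107.3 dB, Q = 2, r = 11.3 m
Formula: SPL = Lw + 10 * log10(Q / (4 * pi * r^2))
Compute 4 * pi * r^2 = 4 * pi * 11.3^2 = 1604.5999
Compute Q / denom = 2 / 1604.5999 = 0.00124642
Compute 10 * log10(0.00124642) = -29.0434
SPL = 107.3 + (-29.0434) = 78.26

78.26 dB


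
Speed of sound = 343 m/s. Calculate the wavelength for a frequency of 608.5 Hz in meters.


Given values:
  c = 343 m/s, f = 608.5 Hz
Formula: lambda = c / f
lambda = 343 / 608.5
lambda = 0.5637

0.5637 m


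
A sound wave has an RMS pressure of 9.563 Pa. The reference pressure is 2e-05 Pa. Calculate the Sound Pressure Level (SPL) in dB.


Given values:
  p = 9.563 Pa
  p_ref = 2e-05 Pa
Formula: SPL = 20 * log10(p / p_ref)
Compute ratio: p / p_ref = 9.563 / 2e-05 = 478150
Compute log10: log10(478150) = 5.679564
Multiply: SPL = 20 * 5.679564 = 113.59

113.59 dB


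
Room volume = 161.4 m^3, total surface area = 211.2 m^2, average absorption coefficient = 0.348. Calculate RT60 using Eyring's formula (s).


Given values:
  V = 161.4 m^3, S = 211.2 m^2, alpha = 0.348
Formula: RT60 = 0.161 * V / (-S * ln(1 - alpha))
Compute ln(1 - 0.348) = ln(0.652) = -0.427711
Denominator: -211.2 * -0.427711 = 90.3326
Numerator: 0.161 * 161.4 = 25.9854
RT60 = 25.9854 / 90.3326 = 0.288

0.288 s


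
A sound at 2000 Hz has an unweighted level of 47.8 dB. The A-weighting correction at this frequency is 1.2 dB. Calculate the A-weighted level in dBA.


Given values:
  SPL = 47.8 dB
  A-weighting at 2000 Hz = 1.2 dB
Formula: L_A = SPL + A_weight
L_A = 47.8 + (1.2)
L_A = 49.0

49.0 dBA


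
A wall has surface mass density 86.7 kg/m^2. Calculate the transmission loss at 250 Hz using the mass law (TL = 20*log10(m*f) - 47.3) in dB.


Given values:
  m = 86.7 kg/m^2, f = 250 Hz
Formula: TL = 20 * log10(m * f) - 47.3
Compute m * f = 86.7 * 250 = 21675.0
Compute log10(21675.0) = 4.335959
Compute 20 * 4.335959 = 86.7192
TL = 86.7192 - 47.3 = 39.42

39.42 dB


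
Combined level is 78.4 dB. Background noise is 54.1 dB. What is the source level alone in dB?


Given values:
  L_total = 78.4 dB, L_bg = 54.1 dB
Formula: L_source = 10 * log10(10^(L_total/10) - 10^(L_bg/10))
Convert to linear:
  10^(78.4/10) = 69183097.0919
  10^(54.1/10) = 257039.5783
Difference: 69183097.0919 - 257039.5783 = 68926057.5136
L_source = 10 * log10(68926057.5136) = 78.38

78.38 dB


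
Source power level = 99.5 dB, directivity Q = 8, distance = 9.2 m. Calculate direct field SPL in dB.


Given values:
  Lw = 99.5 dB, Q = 8, r = 9.2 m
Formula: SPL = Lw + 10 * log10(Q / (4 * pi * r^2))
Compute 4 * pi * r^2 = 4 * pi * 9.2^2 = 1063.6176
Compute Q / denom = 8 / 1063.6176 = 0.0075215
Compute 10 * log10(0.0075215) = -21.237
SPL = 99.5 + (-21.237) = 78.26

78.26 dB


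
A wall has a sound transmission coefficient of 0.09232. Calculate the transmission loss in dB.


Given values:
  tau = 0.09232
Formula: TL = 10 * log10(1 / tau)
Compute 1 / tau = 1 / 0.09232 = 10.8319
Compute log10(10.8319) = 1.034705
TL = 10 * 1.034705 = 10.35

10.35 dB


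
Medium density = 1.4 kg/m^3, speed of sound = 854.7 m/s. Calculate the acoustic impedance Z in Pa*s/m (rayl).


Given values:
  rho = 1.4 kg/m^3
  c = 854.7 m/s
Formula: Z = rho * c
Z = 1.4 * 854.7
Z = 1196.58

1196.58 rayl


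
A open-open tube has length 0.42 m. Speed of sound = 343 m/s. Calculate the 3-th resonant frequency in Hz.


Given values:
  Tube type: open-open, L = 0.42 m, c = 343 m/s, n = 3
Formula: f_n = n * c / (2 * L)
Compute 2 * L = 2 * 0.42 = 0.84
f = 3 * 343 / 0.84
f = 1225.0

1225.0 Hz


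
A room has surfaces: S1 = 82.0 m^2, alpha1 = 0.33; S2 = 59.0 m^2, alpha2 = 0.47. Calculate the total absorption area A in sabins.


Given surfaces:
  Surface 1: 82.0 * 0.33 = 27.06
  Surface 2: 59.0 * 0.47 = 27.73
Formula: A = sum(Si * alpha_i)
A = 27.06 + 27.73
A = 54.79

54.79 sabins


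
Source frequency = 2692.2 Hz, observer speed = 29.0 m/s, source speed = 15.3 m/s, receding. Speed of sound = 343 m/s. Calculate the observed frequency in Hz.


Given values:
  f_s = 2692.2 Hz, v_o = 29.0 m/s, v_s = 15.3 m/s
  Direction: receding
Formula: f_o = f_s * (c - v_o) / (c + v_s)
Numerator: c - v_o = 343 - 29.0 = 314.0
Denominator: c + v_s = 343 + 15.3 = 358.3
f_o = 2692.2 * 314.0 / 358.3 = 2359.34

2359.34 Hz


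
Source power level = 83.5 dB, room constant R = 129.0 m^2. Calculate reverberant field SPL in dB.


Given values:
  Lw = 83.5 dB, R = 129.0 m^2
Formula: SPL = Lw + 10 * log10(4 / R)
Compute 4 / R = 4 / 129.0 = 0.031008
Compute 10 * log10(0.031008) = -15.0853
SPL = 83.5 + (-15.0853) = 68.41

68.41 dB


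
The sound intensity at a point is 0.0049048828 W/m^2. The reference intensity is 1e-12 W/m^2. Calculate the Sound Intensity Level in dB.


Given values:
  I = 0.0049048828 W/m^2
  I_ref = 1e-12 W/m^2
Formula: SIL = 10 * log10(I / I_ref)
Compute ratio: I / I_ref = 4904882800
Compute log10: log10(4904882800) = 9.690629
Multiply: SIL = 10 * 9.690629 = 96.91

96.91 dB


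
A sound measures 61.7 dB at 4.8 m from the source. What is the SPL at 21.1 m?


Given values:
  SPL1 = 61.7 dB, r1 = 4.8 m, r2 = 21.1 m
Formula: SPL2 = SPL1 - 20 * log10(r2 / r1)
Compute ratio: r2 / r1 = 21.1 / 4.8 = 4.3958
Compute log10: log10(4.3958) = 0.643038
Compute drop: 20 * 0.643038 = 12.8608
SPL2 = 61.7 - 12.8608 = 48.84

48.84 dB


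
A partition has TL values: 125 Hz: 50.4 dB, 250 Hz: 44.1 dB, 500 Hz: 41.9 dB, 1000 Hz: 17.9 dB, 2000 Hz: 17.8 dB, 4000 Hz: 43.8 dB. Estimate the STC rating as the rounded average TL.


Given TL values at each frequency:
  125 Hz: 50.4 dB
  250 Hz: 44.1 dB
  500 Hz: 41.9 dB
  1000 Hz: 17.9 dB
  2000 Hz: 17.8 dB
  4000 Hz: 43.8 dB
Formula: STC ~ round(average of TL values)
Sum = 50.4 + 44.1 + 41.9 + 17.9 + 17.8 + 43.8 = 215.9
Average = 215.9 / 6 = 35.98
Rounded: 36

36
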